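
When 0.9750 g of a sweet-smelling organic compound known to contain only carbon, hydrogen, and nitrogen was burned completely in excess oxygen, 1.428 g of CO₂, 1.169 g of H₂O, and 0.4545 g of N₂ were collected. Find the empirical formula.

CH4N

mol C = 1.428 g CO₂ ÷ 44.009 g/mol = 0.032448 mol
mol H = 2 × 1.169 g H₂O ÷ 18.015 g/mol = 0.12978 mol
mol N = 2 × 0.4545 g N₂ ÷ 28.014 g/mol = 0.032448 mol
Divide by the smallest (0.032448 mol): C 1.000, H 4.000, N 1.000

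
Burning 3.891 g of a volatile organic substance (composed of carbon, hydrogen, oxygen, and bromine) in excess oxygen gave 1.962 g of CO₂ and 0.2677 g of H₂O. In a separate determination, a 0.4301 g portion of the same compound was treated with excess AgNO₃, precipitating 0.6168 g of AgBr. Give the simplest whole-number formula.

C3H2Br2O4

mol C = 1.962 g CO₂ ÷ 44.009 g/mol = 0.044582 mol
mol H = 2 × 0.2677 g H₂O ÷ 18.015 g/mol = 0.029720 mol
From the AgBr data: mol Br per gram of compound = (0.6168 ÷ 187.772) ÷ 0.4301 = 0.0076374 mol/g, so in the 3.891 g combustion sample mol Br = 0.029717 mol
mass O = 3.891 − (0.53547 + 0.029957 + 2.3745) = 0.95106 g → mol O = 0.95106 ÷ 15.999 = 0.059445 mol
Divide by the smallest (0.029717 mol): C 1.500, H 1.000, Br 1.000, O 2.000
Multiplying each by 2 gives whole numbers: C 3.00, H 2.00, Br 2.00, O 4.00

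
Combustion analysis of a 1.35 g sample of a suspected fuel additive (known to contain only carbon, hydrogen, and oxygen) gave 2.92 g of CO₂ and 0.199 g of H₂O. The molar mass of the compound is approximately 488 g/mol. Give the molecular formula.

C24H8O12

mol C = 2.92 g CO₂ ÷ 44.009 g/mol = 0.06635 mol
mol H = 2 × 0.199 g H₂O ÷ 18.015 g/mol = 0.02209 mol
mass O = 1.35 − (0.7969 + 0.02227) = 0.5308 g → mol O = 0.5308 ÷ 15.999 = 0.03318 mol
Divide by the smallest (0.02209 mol): C 3.003, H 1.000, O 1.502
Multiplying each by 2 gives whole numbers: C 6.01, H 2.00, O 3.00
Empirical formula: C6H2O3
Empirical-formula mass = 122.08 g/mol; 488 ÷ 122.08 ≈ 4, so the molecular formula is C24H8O12.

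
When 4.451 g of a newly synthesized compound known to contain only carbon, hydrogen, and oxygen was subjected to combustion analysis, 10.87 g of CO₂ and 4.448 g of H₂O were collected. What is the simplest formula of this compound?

mol C = 10.87 g CO₂ ÷ 44.009 g/mol = 0.24699 mol
mol H = 2 × 4.448 g H₂O ÷ 18.015 g/mol = 0.49381 mol
mass O = 4.451 − (2.9667 + 0.49776) = 0.98658 g → mol O = 0.98658 ÷ 15.999 = 0.061665 mol
Divide by the smallest (0.061665 mol): C 4.005, H 8.008, O 1.000

C4H8O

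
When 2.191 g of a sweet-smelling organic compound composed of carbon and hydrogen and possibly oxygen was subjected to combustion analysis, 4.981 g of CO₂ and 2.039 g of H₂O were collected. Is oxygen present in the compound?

yes

mol C = 4.981 g CO₂ ÷ 44.009 g/mol = 0.11318 mol
mol H = 2 × 2.039 g H₂O ÷ 18.015 g/mol = 0.22637 mol
C and H account for only 1.5876 g of the 2.191 g sample; the remaining 0.60340 g must be oxygen.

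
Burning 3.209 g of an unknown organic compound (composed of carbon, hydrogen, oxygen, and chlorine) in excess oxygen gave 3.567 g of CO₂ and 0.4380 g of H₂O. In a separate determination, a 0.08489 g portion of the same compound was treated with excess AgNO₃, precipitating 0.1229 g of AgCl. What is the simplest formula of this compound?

mol C = 3.567 g CO₂ ÷ 44.009 g/mol = 0.081052 mol
mol H = 2 × 0.4380 g H₂O ÷ 18.015 g/mol = 0.048626 mol
From the AgCl data: mol Cl per gram of compound = (0.1229 ÷ 143.318) ÷ 0.08489 = 0.010102 mol/g, so in the 3.209 g combustion sample mol Cl = 0.032416 mol
mass O = 3.209 − (0.97351 + 0.049015 + 1.1492) = 1.0373 g → mol O = 1.0373 ÷ 15.999 = 0.064836 mol
Divide by the smallest (0.032416 mol): C 2.500, H 1.500, Cl 1.000, O 2.000
Multiplying each by 2 gives whole numbers: C 5.00, H 3.00, Cl 2.00, O 4.00

C5H3Cl2O4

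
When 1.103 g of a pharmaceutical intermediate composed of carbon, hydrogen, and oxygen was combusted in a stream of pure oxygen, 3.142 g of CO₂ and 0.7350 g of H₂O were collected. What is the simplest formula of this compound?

C7H8O

mol C = 3.142 g CO₂ ÷ 44.009 g/mol = 0.071394 mol
mol H = 2 × 0.7350 g H₂O ÷ 18.015 g/mol = 0.081599 mol
mass O = 1.103 − (0.85752 + 0.082251) = 0.16323 g → mol O = 0.16323 ÷ 15.999 = 0.010202 mol
Divide by the smallest (0.010202 mol): C 6.998, H 7.998, O 1.000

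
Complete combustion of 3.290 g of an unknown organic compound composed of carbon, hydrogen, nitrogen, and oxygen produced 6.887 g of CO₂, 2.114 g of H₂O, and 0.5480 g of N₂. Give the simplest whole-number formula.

mol C = 6.887 g CO₂ ÷ 44.009 g/mol = 0.15649 mol
mol H = 2 × 2.114 g H₂O ÷ 18.015 g/mol = 0.23469 mol
mol N = 2 × 0.5480 g N₂ ÷ 28.014 g/mol = 0.039123 mol
mass O = 3.290 − (1.8796 + 0.23657 + 0.54800) = 0.62582 g → mol O = 0.62582 ÷ 15.999 = 0.039116 mol
Divide by the smallest (0.039116 mol): C 4.001, H 6.000, N 1.000, O 1.000

C4H6NO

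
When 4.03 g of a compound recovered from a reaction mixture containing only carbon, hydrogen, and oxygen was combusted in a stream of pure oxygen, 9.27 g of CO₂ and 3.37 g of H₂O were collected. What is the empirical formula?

C9H16O3

mol C = 9.27 g CO₂ ÷ 44.009 g/mol = 0.2106 mol
mol H = 2 × 3.37 g H₂O ÷ 18.015 g/mol = 0.3741 mol
mass O = 4.03 − (2.530 + 0.3771) = 1.123 g → mol O = 1.123 ÷ 15.999 = 0.07019 mol
Divide by the smallest (0.07019 mol): C 3.001, H 5.331, O 1.000
Multiplying each by 3 gives whole numbers: C 9.00, H 15.99, O 3.00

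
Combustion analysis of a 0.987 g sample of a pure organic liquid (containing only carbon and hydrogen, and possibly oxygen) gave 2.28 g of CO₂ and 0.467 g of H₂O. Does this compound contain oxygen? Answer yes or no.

yes

mol C = 2.28 g CO₂ ÷ 44.009 g/mol = 0.05181 mol
mol H = 2 × 0.467 g H₂O ÷ 18.015 g/mol = 0.05185 mol
C and H account for only 0.6745 g of the 0.987 g sample; the remaining 0.3125 g must be oxygen.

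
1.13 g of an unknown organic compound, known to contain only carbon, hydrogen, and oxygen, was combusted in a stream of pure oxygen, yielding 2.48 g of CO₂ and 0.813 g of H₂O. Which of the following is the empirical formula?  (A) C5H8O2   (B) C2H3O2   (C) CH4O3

mol C = 2.48 g CO₂ ÷ 44.009 g/mol = 0.05635 mol
mol H = 2 × 0.813 g H₂O ÷ 18.015 g/mol = 0.09026 mol
mass O = 1.13 − (0.6768 + 0.09098) = 0.3622 g → mol O = 0.3622 ÷ 15.999 = 0.02264 mol
Divide by the smallest (0.02264 mol): C 2.489, H 3.987, O 1.000
Multiplying each by 2 gives whole numbers: C 4.98, H 7.97, O 2.00

(A) C5H8O2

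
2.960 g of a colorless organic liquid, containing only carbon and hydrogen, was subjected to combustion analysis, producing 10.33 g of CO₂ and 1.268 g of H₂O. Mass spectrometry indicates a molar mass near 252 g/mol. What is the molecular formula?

C20H12

mol C = 10.33 g CO₂ ÷ 44.009 g/mol = 0.23472 mol
mol H = 2 × 1.268 g H₂O ÷ 18.015 g/mol = 0.14077 mol
Divide by the smallest (0.14077 mol): C 1.667, H 1.000
Multiplying each by 3 gives whole numbers: C 5.00, H 3.00
Empirical formula: C5H3
Empirical-formula mass = 63.08 g/mol; 252 ÷ 63.08 ≈ 4, so the molecular formula is C20H12.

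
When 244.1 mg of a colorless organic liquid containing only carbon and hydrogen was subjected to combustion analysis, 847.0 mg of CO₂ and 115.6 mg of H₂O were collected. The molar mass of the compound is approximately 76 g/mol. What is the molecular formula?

mol C = 0.8470 g CO₂ ÷ 44.009 g/mol = 0.019246 mol
mol H = 2 × 0.1156 g H₂O ÷ 18.015 g/mol = 0.012834 mol
Divide by the smallest (0.012834 mol): C 1.500, H 1.000
Multiplying each by 2 gives whole numbers: C 3.00, H 2.00
Empirical formula: C3H2
Empirical-formula mass = 38.05 g/mol; 76 ÷ 38.05 ≈ 2, so the molecular formula is C6H4.

C6H4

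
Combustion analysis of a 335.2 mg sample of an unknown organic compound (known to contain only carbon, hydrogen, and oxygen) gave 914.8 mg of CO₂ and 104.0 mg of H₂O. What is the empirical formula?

C9H5O2

mol C = 0.9148 g CO₂ ÷ 44.009 g/mol = 0.020787 mol
mol H = 2 × 0.1040 g H₂O ÷ 18.015 g/mol = 0.011546 mol
mass O = 0.3352 − (0.24967 + 0.011638) = 0.073893 g → mol O = 0.073893 ÷ 15.999 = 0.0046186 mol
Divide by the smallest (0.0046186 mol): C 4.501, H 2.500, O 1.000
Multiplying each by 2 gives whole numbers: C 9.00, H 5.00, O 2.00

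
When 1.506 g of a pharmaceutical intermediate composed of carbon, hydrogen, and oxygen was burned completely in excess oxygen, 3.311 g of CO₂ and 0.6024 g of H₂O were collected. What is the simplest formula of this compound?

mol C = 3.311 g CO₂ ÷ 44.009 g/mol = 0.075235 mol
mol H = 2 × 0.6024 g H₂O ÷ 18.015 g/mol = 0.066878 mol
mass O = 1.506 − (0.90364 + 0.067413) = 0.53494 g → mol O = 0.53494 ÷ 15.999 = 0.033436 mol
Divide by the smallest (0.033436 mol): C 2.250, H 2.000, O 1.000
Multiplying each by 4 gives whole numbers: C 9.00, H 8.00, O 4.00

C9H8O4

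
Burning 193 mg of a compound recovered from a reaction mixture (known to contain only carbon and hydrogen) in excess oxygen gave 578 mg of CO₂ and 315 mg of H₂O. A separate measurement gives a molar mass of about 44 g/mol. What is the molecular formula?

C3H8

mol C = 0.578 g CO₂ ÷ 44.009 g/mol = 0.01313 mol
mol H = 2 × 0.315 g H₂O ÷ 18.015 g/mol = 0.03497 mol
Divide by the smallest (0.01313 mol): C 1.000, H 2.663
Multiplying each by 3 gives whole numbers: C 3.00, H 7.99
Empirical formula: C3H8
Empirical-formula mass = 44.10 g/mol; 44 ÷ 44.10 ≈ 1, so the molecular formula is C3H8.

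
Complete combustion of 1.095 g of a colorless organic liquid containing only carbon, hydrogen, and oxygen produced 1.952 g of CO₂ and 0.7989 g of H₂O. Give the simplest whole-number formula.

mol C = 1.952 g CO₂ ÷ 44.009 g/mol = 0.044355 mol
mol H = 2 × 0.7989 g H₂O ÷ 18.015 g/mol = 0.088693 mol
mass O = 1.095 − (0.53274 + 0.089402) = 0.47286 g → mol O = 0.47286 ÷ 15.999 = 0.029555 mol
Divide by the smallest (0.029555 mol): C 1.501, H 3.001, O 1.000
Multiplying each by 2 gives whole numbers: C 3.00, H 6.00, O 2.00

C3H6O2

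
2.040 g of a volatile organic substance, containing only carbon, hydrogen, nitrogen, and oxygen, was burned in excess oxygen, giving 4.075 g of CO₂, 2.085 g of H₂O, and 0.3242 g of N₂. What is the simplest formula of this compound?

mol C = 4.075 g CO₂ ÷ 44.009 g/mol = 0.092595 mol
mol H = 2 × 2.085 g H₂O ÷ 18.015 g/mol = 0.23147 mol
mol N = 2 × 0.3242 g N₂ ÷ 28.014 g/mol = 0.023146 mol
mass O = 2.040 − (1.1122 + 0.23333 + 0.32420) = 0.37032 g → mol O = 0.37032 ÷ 15.999 = 0.023146 mol
Divide by the smallest (0.023146 mol): C 4.001, H 10.001, N 1.000, O 1.000

C4H10NO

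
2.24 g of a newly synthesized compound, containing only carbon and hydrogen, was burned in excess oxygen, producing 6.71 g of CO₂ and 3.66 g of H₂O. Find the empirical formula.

mol C = 6.71 g CO₂ ÷ 44.009 g/mol = 0.1525 mol
mol H = 2 × 3.66 g H₂O ÷ 18.015 g/mol = 0.4063 mol
Divide by the smallest (0.1525 mol): C 1.000, H 2.665
Multiplying each by 3 gives whole numbers: C 3.00, H 7.99

C3H8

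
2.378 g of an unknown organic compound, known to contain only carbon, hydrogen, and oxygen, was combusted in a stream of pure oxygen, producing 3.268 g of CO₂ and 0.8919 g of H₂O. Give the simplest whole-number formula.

C6H8O7

mol C = 3.268 g CO₂ ÷ 44.009 g/mol = 0.074258 mol
mol H = 2 × 0.8919 g H₂O ÷ 18.015 g/mol = 0.099017 mol
mass O = 2.378 − (0.89191 + 0.099810) = 1.3863 g → mol O = 1.3863 ÷ 15.999 = 0.086648 mol
Divide by the smallest (0.074258 mol): C 1.000, H 1.333, O 1.167
Multiplying each by 6 gives whole numbers: C 6.00, H 8.00, O 7.00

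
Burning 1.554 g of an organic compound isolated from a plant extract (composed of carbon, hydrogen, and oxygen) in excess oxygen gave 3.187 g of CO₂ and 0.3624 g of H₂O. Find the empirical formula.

C9H5O5

mol C = 3.187 g CO₂ ÷ 44.009 g/mol = 0.072417 mol
mol H = 2 × 0.3624 g H₂O ÷ 18.015 g/mol = 0.040233 mol
mass O = 1.554 − (0.86980 + 0.040555) = 0.64364 g → mol O = 0.64364 ÷ 15.999 = 0.040230 mol
Divide by the smallest (0.040230 mol): C 1.800, H 1.000, O 1.000
Multiplying each by 5 gives whole numbers: C 9.00, H 5.00, O 5.00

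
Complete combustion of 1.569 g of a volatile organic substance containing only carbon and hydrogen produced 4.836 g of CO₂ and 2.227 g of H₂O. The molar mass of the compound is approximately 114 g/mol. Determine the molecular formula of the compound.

mol C = 4.836 g CO₂ ÷ 44.009 g/mol = 0.10989 mol
mol H = 2 × 2.227 g H₂O ÷ 18.015 g/mol = 0.24724 mol
Divide by the smallest (0.10989 mol): C 1.000, H 2.250
Multiplying each by 4 gives whole numbers: C 4.00, H 9.00
Empirical formula: C4H9
Empirical-formula mass = 57.12 g/mol; 114 ÷ 57.12 ≈ 2, so the molecular formula is C8H18.

C8H18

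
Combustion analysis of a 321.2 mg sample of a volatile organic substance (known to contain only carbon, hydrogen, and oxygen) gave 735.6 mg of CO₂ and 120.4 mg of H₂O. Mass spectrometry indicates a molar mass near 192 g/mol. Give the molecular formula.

C10H8O4

mol C = 0.7356 g CO₂ ÷ 44.009 g/mol = 0.016715 mol
mol H = 2 × 0.1204 g H₂O ÷ 18.015 g/mol = 0.013367 mol
mass O = 0.3212 − (0.20076 + 0.013474) = 0.10697 g → mol O = 0.10697 ÷ 15.999 = 0.0066858 mol
Divide by the smallest (0.0066858 mol): C 2.500, H 1.999, O 1.000
Multiplying each by 2 gives whole numbers: C 5.00, H 4.00, O 2.00
Empirical formula: C5H4O2
Empirical-formula mass = 96.08 g/mol; 192 ÷ 96.08 ≈ 2, so the molecular formula is C10H8O4.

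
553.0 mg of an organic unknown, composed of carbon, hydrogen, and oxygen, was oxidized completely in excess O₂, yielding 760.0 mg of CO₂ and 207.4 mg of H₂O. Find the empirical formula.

mol C = 0.7600 g CO₂ ÷ 44.009 g/mol = 0.017269 mol
mol H = 2 × 0.2074 g H₂O ÷ 18.015 g/mol = 0.023025 mol
mass O = 0.5530 − (0.20742 + 0.023209) = 0.32237 g → mol O = 0.32237 ÷ 15.999 = 0.020149 mol
Divide by the smallest (0.017269 mol): C 1.000, H 1.333, O 1.167
Multiplying each by 6 gives whole numbers: C 6.00, H 8.00, O 7.00

C6H8O7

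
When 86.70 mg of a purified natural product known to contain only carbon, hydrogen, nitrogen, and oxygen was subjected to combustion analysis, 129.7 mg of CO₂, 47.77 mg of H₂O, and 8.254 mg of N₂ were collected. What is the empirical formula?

mol C = 0.1297 g CO₂ ÷ 44.009 g/mol = 0.0029471 mol
mol H = 2 × 0.04777 g H₂O ÷ 18.015 g/mol = 0.0053034 mol
mol N = 2 × 0.008254 g N₂ ÷ 28.014 g/mol = 0.00058928 mol
mass O = 0.08670 − (0.035398 + 0.0053458 + 0.0082540) = 0.037702 g → mol O = 0.037702 ÷ 15.999 = 0.0023565 mol
Divide by the smallest (0.00058928 mol): C 5.001, H 9.000, N 1.000, O 3.999

C5H9NO4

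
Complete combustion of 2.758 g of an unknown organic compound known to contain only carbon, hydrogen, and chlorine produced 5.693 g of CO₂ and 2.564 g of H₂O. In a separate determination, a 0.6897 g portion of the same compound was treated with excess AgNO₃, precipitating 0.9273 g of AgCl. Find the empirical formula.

mol C = 5.693 g CO₂ ÷ 44.009 g/mol = 0.12936 mol
mol H = 2 × 2.564 g H₂O ÷ 18.015 g/mol = 0.28465 mol
From the AgCl data: mol Cl per gram of compound = (0.9273 ÷ 143.318) ÷ 0.6897 = 0.0093812 mol/g, so in the 2.758 g combustion sample mol Cl = 0.025873 mol
Divide by the smallest (0.025873 mol): C 5.000, H 11.002, Cl 1.000

C5H11Cl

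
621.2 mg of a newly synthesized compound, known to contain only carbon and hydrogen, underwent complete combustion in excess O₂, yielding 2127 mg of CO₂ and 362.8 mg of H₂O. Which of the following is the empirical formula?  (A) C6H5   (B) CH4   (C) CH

(A) C6H5

mol C = 2.127 g CO₂ ÷ 44.009 g/mol = 0.048331 mol
mol H = 2 × 0.3628 g H₂O ÷ 18.015 g/mol = 0.040278 mol
Divide by the smallest (0.040278 mol): C 1.200, H 1.000
Multiplying each by 5 gives whole numbers: C 6.00, H 5.00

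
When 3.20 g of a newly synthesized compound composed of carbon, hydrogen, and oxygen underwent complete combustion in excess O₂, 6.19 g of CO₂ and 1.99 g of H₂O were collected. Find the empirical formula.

C7H11O4

mol C = 6.19 g CO₂ ÷ 44.009 g/mol = 0.1407 mol
mol H = 2 × 1.99 g H₂O ÷ 18.015 g/mol = 0.2209 mol
mass O = 3.20 − (1.689 + 0.2227) = 1.288 g → mol O = 1.288 ÷ 15.999 = 0.08050 mol
Divide by the smallest (0.08050 mol): C 1.747, H 2.744, O 1.000
Multiplying each by 4 gives whole numbers: C 6.99, H 10.98, O 4.00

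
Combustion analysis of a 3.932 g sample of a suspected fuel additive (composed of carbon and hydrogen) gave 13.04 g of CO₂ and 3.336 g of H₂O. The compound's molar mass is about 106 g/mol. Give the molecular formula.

mol C = 13.04 g CO₂ ÷ 44.009 g/mol = 0.29630 mol
mol H = 2 × 3.336 g H₂O ÷ 18.015 g/mol = 0.37036 mol
Divide by the smallest (0.29630 mol): C 1.000, H 1.250
Multiplying each by 4 gives whole numbers: C 4.00, H 5.00
Empirical formula: C4H5
Empirical-formula mass = 53.08 g/mol; 106 ÷ 53.08 ≈ 2, so the molecular formula is C8H10.

C8H10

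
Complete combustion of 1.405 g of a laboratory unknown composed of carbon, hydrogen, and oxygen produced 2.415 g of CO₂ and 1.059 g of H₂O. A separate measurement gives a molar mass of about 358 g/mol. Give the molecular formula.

C14H30O10

mol C = 2.415 g CO₂ ÷ 44.009 g/mol = 0.054875 mol
mol H = 2 × 1.059 g H₂O ÷ 18.015 g/mol = 0.11757 mol
mass O = 1.405 − (0.65911 + 0.11851) = 0.62739 g → mol O = 0.62739 ÷ 15.999 = 0.039214 mol
Divide by the smallest (0.039214 mol): C 1.399, H 2.998, O 1.000
Multiplying each by 5 gives whole numbers: C 7.00, H 14.99, O 5.00
Empirical formula: C7H15O5
Empirical-formula mass = 179.19 g/mol; 358 ÷ 179.19 ≈ 2, so the molecular formula is C14H30O10.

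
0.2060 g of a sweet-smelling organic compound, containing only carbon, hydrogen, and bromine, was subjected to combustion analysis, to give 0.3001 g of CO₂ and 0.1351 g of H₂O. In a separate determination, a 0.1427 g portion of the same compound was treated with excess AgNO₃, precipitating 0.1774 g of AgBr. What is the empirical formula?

C5H11Br

mol C = 0.3001 g CO₂ ÷ 44.009 g/mol = 0.0068191 mol
mol H = 2 × 0.1351 g H₂O ÷ 18.015 g/mol = 0.014999 mol
From the AgBr data: mol Br per gram of compound = (0.1774 ÷ 187.772) ÷ 0.1427 = 0.0066206 mol/g, so in the 0.2060 g combustion sample mol Br = 0.0013638 mol
Divide by the smallest (0.0013638 mol): C 5.000, H 10.997, Br 1.000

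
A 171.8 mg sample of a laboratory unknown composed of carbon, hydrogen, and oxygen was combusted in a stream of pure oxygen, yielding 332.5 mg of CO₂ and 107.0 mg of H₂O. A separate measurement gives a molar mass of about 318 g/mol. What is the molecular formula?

mol C = 0.3325 g CO₂ ÷ 44.009 g/mol = 0.0075553 mol
mol H = 2 × 0.1070 g H₂O ÷ 18.015 g/mol = 0.011879 mol
mass O = 0.1718 − (0.090746 + 0.011974) = 0.069080 g → mol O = 0.069080 ÷ 15.999 = 0.0043177 mol
Divide by the smallest (0.0043177 mol): C 1.750, H 2.751, O 1.000
Multiplying each by 4 gives whole numbers: C 7.00, H 11.00, O 4.00
Empirical formula: C7H11O4
Empirical-formula mass = 159.16 g/mol; 318 ÷ 159.16 ≈ 2, so the molecular formula is C14H22O8.

C14H22O8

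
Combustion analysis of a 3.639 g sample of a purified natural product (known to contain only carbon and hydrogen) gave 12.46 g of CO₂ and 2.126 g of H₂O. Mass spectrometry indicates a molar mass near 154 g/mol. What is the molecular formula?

C12H10

mol C = 12.46 g CO₂ ÷ 44.009 g/mol = 0.28312 mol
mol H = 2 × 2.126 g H₂O ÷ 18.015 g/mol = 0.23603 mol
Divide by the smallest (0.23603 mol): C 1.200, H 1.000
Multiplying each by 5 gives whole numbers: C 6.00, H 5.00
Empirical formula: C6H5
Empirical-formula mass = 77.11 g/mol; 154 ÷ 77.11 ≈ 2, so the molecular formula is C12H10.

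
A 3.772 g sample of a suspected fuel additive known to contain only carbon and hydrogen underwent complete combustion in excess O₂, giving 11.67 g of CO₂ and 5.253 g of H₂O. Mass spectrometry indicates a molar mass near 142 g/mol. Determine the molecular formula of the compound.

mol C = 11.67 g CO₂ ÷ 44.009 g/mol = 0.26517 mol
mol H = 2 × 5.253 g H₂O ÷ 18.015 g/mol = 0.58318 mol
Divide by the smallest (0.26517 mol): C 1.000, H 2.199
Multiplying each by 5 gives whole numbers: C 5.00, H 11.00
Empirical formula: C5H11
Empirical-formula mass = 71.14 g/mol; 142 ÷ 71.14 ≈ 2, so the molecular formula is C10H22.

C10H22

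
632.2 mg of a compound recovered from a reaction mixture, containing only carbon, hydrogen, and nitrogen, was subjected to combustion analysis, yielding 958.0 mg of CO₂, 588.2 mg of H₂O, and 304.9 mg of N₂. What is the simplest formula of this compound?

mol C = 0.9580 g CO₂ ÷ 44.009 g/mol = 0.021768 mol
mol H = 2 × 0.5882 g H₂O ÷ 18.015 g/mol = 0.065301 mol
mol N = 2 × 0.3049 g N₂ ÷ 28.014 g/mol = 0.021768 mol
Divide by the smallest (0.021768 mol): C 1.000, H 3.000, N 1.000

CH3N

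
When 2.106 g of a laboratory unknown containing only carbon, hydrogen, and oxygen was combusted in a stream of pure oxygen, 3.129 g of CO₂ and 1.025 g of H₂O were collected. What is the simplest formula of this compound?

mol C = 3.129 g CO₂ ÷ 44.009 g/mol = 0.071099 mol
mol H = 2 × 1.025 g H₂O ÷ 18.015 g/mol = 0.11379 mol
mass O = 2.106 − (0.85397 + 0.11470) = 1.1373 g → mol O = 1.1373 ÷ 15.999 = 0.071087 mol
Divide by the smallest (0.071087 mol): C 1.000, H 1.601, O 1.000
Multiplying each by 5 gives whole numbers: C 5.00, H 8.00, O 5.00

C5H8O5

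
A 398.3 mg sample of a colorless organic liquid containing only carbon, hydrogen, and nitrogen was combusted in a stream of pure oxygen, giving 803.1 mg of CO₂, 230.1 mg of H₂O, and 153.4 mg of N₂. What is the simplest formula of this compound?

mol C = 0.8031 g CO₂ ÷ 44.009 g/mol = 0.018249 mol
mol H = 2 × 0.2301 g H₂O ÷ 18.015 g/mol = 0.025545 mol
mol N = 2 × 0.1534 g N₂ ÷ 28.014 g/mol = 0.010952 mol
Divide by the smallest (0.010952 mol): C 1.666, H 2.333, N 1.000
Multiplying each by 3 gives whole numbers: C 5.00, H 7.00, N 3.00

C5H7N3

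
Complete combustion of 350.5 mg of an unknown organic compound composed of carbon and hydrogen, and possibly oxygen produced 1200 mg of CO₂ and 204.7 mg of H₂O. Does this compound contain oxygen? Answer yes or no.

mol C = 1.200 g CO₂ ÷ 44.009 g/mol = 0.027267 mol
mol H = 2 × 0.2047 g H₂O ÷ 18.015 g/mol = 0.022726 mol
C and H together account for 0.35041 g — essentially the entire 0.3505 g sample — so the compound contains no oxygen.

no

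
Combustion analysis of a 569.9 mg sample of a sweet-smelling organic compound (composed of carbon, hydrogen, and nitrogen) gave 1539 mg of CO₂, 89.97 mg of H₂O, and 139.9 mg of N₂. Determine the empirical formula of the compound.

C7H2N2

mol C = 1.539 g CO₂ ÷ 44.009 g/mol = 0.034970 mol
mol H = 2 × 0.08997 g H₂O ÷ 18.015 g/mol = 0.0099883 mol
mol N = 2 × 0.1399 g N₂ ÷ 28.014 g/mol = 0.0099879 mol
Divide by the smallest (0.0099879 mol): C 3.501, H 1.000, N 1.000
Multiplying each by 2 gives whole numbers: C 7.00, H 2.00, N 2.00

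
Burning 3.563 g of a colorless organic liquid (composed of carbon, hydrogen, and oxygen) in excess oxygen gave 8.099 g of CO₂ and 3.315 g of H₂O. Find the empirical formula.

C3H6O

mol C = 8.099 g CO₂ ÷ 44.009 g/mol = 0.18403 mol
mol H = 2 × 3.315 g H₂O ÷ 18.015 g/mol = 0.36803 mol
mass O = 3.563 − (2.2104 + 0.37097) = 0.98164 g → mol O = 0.98164 ÷ 15.999 = 0.061356 mol
Divide by the smallest (0.061356 mol): C 2.999, H 5.998, O 1.000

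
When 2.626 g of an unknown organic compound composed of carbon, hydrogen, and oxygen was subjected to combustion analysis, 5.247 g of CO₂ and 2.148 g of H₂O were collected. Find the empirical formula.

mol C = 5.247 g CO₂ ÷ 44.009 g/mol = 0.11923 mol
mol H = 2 × 2.148 g H₂O ÷ 18.015 g/mol = 0.23847 mol
mass O = 2.626 − (1.4320 + 0.24038) = 0.95361 g → mol O = 0.95361 ÷ 15.999 = 0.059604 mol
Divide by the smallest (0.059604 mol): C 2.000, H 4.001, O 1.000

C2H4O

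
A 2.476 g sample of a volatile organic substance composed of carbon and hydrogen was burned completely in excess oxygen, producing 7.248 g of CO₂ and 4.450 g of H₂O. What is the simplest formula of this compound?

CH3

mol C = 7.248 g CO₂ ÷ 44.009 g/mol = 0.16469 mol
mol H = 2 × 4.450 g H₂O ÷ 18.015 g/mol = 0.49403 mol
Divide by the smallest (0.16469 mol): C 1.000, H 3.000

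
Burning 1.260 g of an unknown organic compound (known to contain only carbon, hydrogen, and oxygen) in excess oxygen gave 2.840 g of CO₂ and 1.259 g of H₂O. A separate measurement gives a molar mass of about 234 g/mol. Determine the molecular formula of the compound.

mol C = 2.840 g CO₂ ÷ 44.009 g/mol = 0.064532 mol
mol H = 2 × 1.259 g H₂O ÷ 18.015 g/mol = 0.13977 mol
mass O = 1.260 − (0.77510 + 0.14089) = 0.34401 g → mol O = 0.34401 ÷ 15.999 = 0.021502 mol
Divide by the smallest (0.021502 mol): C 3.001, H 6.500, O 1.000
Multiplying each by 2 gives whole numbers: C 6.00, H 13.00, O 2.00
Empirical formula: C6H13O2
Empirical-formula mass = 117.17 g/mol; 234 ÷ 117.17 ≈ 2, so the molecular formula is C12H26O4.

C12H26O4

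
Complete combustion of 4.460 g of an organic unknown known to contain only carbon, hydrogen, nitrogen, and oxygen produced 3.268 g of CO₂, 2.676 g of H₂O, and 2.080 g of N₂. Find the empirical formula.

mol C = 3.268 g CO₂ ÷ 44.009 g/mol = 0.074258 mol
mol H = 2 × 2.676 g H₂O ÷ 18.015 g/mol = 0.29709 mol
mol N = 2 × 2.080 g N₂ ÷ 28.014 g/mol = 0.14850 mol
mass O = 4.460 − (0.89191 + 0.29946 + 2.0800) = 1.1886 g → mol O = 1.1886 ÷ 15.999 = 0.074294 mol
Divide by the smallest (0.074258 mol): C 1.000, H 4.001, N 2.000, O 1.000

CH4N2O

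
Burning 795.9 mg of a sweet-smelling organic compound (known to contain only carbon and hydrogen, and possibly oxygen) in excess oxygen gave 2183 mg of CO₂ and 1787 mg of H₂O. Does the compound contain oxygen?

mol C = 2.183 g CO₂ ÷ 44.009 g/mol = 0.049603 mol
mol H = 2 × 1.787 g H₂O ÷ 18.015 g/mol = 0.19839 mol
C and H together account for 0.79576 g — essentially the entire 0.7959 g sample — so the compound contains no oxygen.

no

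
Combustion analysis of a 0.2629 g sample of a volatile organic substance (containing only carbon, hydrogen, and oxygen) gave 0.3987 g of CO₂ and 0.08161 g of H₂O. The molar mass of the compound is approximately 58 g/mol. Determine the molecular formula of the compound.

C2H2O2

mol C = 0.3987 g CO₂ ÷ 44.009 g/mol = 0.0090595 mol
mol H = 2 × 0.08161 g H₂O ÷ 18.015 g/mol = 0.0090602 mol
mass O = 0.2629 − (0.10881 + 0.0091327) = 0.14495 g → mol O = 0.14495 ÷ 15.999 = 0.0090602 mol
Divide by the smallest (0.0090595 mol): C 1.000, H 1.000, O 1.000
Empirical formula: CHO
Empirical-formula mass = 29.02 g/mol; 58 ÷ 29.02 ≈ 2, so the molecular formula is C2H2O2.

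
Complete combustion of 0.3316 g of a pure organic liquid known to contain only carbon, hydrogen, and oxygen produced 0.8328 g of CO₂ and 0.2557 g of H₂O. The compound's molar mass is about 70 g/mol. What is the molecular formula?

mol C = 0.8328 g CO₂ ÷ 44.009 g/mol = 0.018923 mol
mol H = 2 × 0.2557 g H₂O ÷ 18.015 g/mol = 0.028387 mol
mass O = 0.3316 − (0.22729 + 0.028615) = 0.075696 g → mol O = 0.075696 ÷ 15.999 = 0.0047313 mol
Divide by the smallest (0.0047313 mol): C 4.000, H 6.000, O 1.000
Empirical formula: C4H6O
Empirical-formula mass = 70.09 g/mol; 70 ÷ 70.09 ≈ 1, so the molecular formula is C4H6O.

C4H6O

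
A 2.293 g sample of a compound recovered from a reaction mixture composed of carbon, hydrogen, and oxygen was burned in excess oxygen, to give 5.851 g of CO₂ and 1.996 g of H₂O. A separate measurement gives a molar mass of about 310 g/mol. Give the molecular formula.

mol C = 5.851 g CO₂ ÷ 44.009 g/mol = 0.13295 mol
mol H = 2 × 1.996 g H₂O ÷ 18.015 g/mol = 0.22159 mol
mass O = 2.293 − (1.5969 + 0.22337) = 0.47277 g → mol O = 0.47277 ÷ 15.999 = 0.029550 mol
Divide by the smallest (0.029550 mol): C 4.499, H 7.499, O 1.000
Multiplying each by 2 gives whole numbers: C 9.00, H 15.00, O 2.00
Empirical formula: C9H15O2
Empirical-formula mass = 155.22 g/mol; 310 ÷ 155.22 ≈ 2, so the molecular formula is C18H30O4.

C18H30O4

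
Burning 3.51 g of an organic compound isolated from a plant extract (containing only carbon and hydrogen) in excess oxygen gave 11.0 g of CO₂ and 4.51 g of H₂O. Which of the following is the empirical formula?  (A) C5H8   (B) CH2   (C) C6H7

(B) CH2

mol C = 11.0 g CO₂ ÷ 44.009 g/mol = 0.2499 mol
mol H = 2 × 4.51 g H₂O ÷ 18.015 g/mol = 0.5007 mol
Divide by the smallest (0.2499 mol): C 1.000, H 2.003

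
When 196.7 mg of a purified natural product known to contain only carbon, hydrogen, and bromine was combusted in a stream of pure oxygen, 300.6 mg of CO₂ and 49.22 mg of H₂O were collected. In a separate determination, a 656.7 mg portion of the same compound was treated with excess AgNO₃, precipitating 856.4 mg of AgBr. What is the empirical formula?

C5H4Br

mol C = 0.3006 g CO₂ ÷ 44.009 g/mol = 0.0068304 mol
mol H = 2 × 0.04922 g H₂O ÷ 18.015 g/mol = 0.0054643 mol
From the AgBr data: mol Br per gram of compound = (0.8564 ÷ 187.772) ÷ 0.6567 = 0.0069451 mol/g, so in the 0.1967 g combustion sample mol Br = 0.0013661 mol
Divide by the smallest (0.0013661 mol): C 5.000, H 4.000, Br 1.000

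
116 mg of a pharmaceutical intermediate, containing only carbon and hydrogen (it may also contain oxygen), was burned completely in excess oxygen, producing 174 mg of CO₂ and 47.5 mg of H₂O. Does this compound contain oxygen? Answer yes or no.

mol C = 0.174 g CO₂ ÷ 44.009 g/mol = 0.003954 mol
mol H = 2 × 0.0475 g H₂O ÷ 18.015 g/mol = 0.005273 mol
C and H account for only 0.05280 g of the 0.116 g sample; the remaining 0.06320 g must be oxygen.

yes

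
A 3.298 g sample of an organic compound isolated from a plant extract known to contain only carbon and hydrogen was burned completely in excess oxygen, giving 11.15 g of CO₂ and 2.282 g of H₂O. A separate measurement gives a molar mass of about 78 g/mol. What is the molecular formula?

mol C = 11.15 g CO₂ ÷ 44.009 g/mol = 0.25336 mol
mol H = 2 × 2.282 g H₂O ÷ 18.015 g/mol = 0.25334 mol
Divide by the smallest (0.25334 mol): C 1.000, H 1.000
Empirical formula: CH
Empirical-formula mass = 13.02 g/mol; 78 ÷ 13.02 ≈ 6, so the molecular formula is C6H6.

C6H6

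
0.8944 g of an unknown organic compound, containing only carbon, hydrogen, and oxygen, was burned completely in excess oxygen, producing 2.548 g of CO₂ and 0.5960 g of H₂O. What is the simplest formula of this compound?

C7H8O

mol C = 2.548 g CO₂ ÷ 44.009 g/mol = 0.057897 mol
mol H = 2 × 0.5960 g H₂O ÷ 18.015 g/mol = 0.066167 mol
mass O = 0.8944 − (0.69540 + 0.066696) = 0.13230 g → mol O = 0.13230 ÷ 15.999 = 0.0082693 mol
Divide by the smallest (0.0082693 mol): C 7.002, H 8.002, O 1.000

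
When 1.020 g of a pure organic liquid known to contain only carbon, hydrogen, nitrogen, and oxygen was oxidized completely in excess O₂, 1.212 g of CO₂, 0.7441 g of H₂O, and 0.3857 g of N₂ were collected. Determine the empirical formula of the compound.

mol C = 1.212 g CO₂ ÷ 44.009 g/mol = 0.027540 mol
mol H = 2 × 0.7441 g H₂O ÷ 18.015 g/mol = 0.082609 mol
mol N = 2 × 0.3857 g N₂ ÷ 28.014 g/mol = 0.027536 mol
mass O = 1.020 − (0.33078 + 0.083270 + 0.38570) = 0.22025 g → mol O = 0.22025 ÷ 15.999 = 0.013766 mol
Divide by the smallest (0.013766 mol): C 2.001, H 6.001, N 2.000, O 1.000

C2H6N2O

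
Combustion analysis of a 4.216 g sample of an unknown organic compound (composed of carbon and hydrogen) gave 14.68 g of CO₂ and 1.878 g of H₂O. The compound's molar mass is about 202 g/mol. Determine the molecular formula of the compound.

mol C = 14.68 g CO₂ ÷ 44.009 g/mol = 0.33357 mol
mol H = 2 × 1.878 g H₂O ÷ 18.015 g/mol = 0.20849 mol
Divide by the smallest (0.20849 mol): C 1.600, H 1.000
Multiplying each by 5 gives whole numbers: C 8.00, H 5.00
Empirical formula: C8H5
Empirical-formula mass = 101.13 g/mol; 202 ÷ 101.13 ≈ 2, so the molecular formula is C16H10.

C16H10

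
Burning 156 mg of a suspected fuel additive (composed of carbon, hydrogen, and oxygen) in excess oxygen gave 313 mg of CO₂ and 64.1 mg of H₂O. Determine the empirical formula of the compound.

C9H9O5

mol C = 0.313 g CO₂ ÷ 44.009 g/mol = 0.007112 mol
mol H = 2 × 0.0641 g H₂O ÷ 18.015 g/mol = 0.007116 mol
mass O = 0.156 − (0.08542 + 0.007173) = 0.06340 g → mol O = 0.06340 ÷ 15.999 = 0.003963 mol
Divide by the smallest (0.003963 mol): C 1.795, H 1.796, O 1.000
Multiplying each by 5 gives whole numbers: C 8.97, H 8.98, O 5.00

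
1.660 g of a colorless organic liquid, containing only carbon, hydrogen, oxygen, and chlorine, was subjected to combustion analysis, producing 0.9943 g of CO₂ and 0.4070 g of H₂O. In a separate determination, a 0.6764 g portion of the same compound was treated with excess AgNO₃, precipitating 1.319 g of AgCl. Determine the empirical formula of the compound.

mol C = 0.9943 g CO₂ ÷ 44.009 g/mol = 0.022593 mol
mol H = 2 × 0.4070 g H₂O ÷ 18.015 g/mol = 0.045185 mol
From the AgCl data: mol Cl per gram of compound = (1.319 ÷ 143.318) ÷ 0.6764 = 0.013606 mol/g, so in the 1.660 g combustion sample mol Cl = 0.022586 mol
mass O = 1.660 − (0.27137 + 0.045546 + 0.80069) = 0.54240 g → mol O = 0.54240 ÷ 15.999 = 0.033902 mol
Divide by the smallest (0.022586 mol): C 1.000, H 2.001, Cl 1.000, O 1.501
Multiplying each by 2 gives whole numbers: C 2.00, H 4.00, Cl 2.00, O 3.00

C2H4Cl2O3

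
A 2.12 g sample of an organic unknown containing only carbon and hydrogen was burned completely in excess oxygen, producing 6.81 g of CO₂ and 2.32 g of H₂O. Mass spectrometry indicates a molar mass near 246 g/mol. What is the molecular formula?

mol C = 6.81 g CO₂ ÷ 44.009 g/mol = 0.1547 mol
mol H = 2 × 2.32 g H₂O ÷ 18.015 g/mol = 0.2576 mol
Divide by the smallest (0.1547 mol): C 1.000, H 1.664
Multiplying each by 3 gives whole numbers: C 3.00, H 4.99
Empirical formula: C3H5
Empirical-formula mass = 41.07 g/mol; 246 ÷ 41.07 ≈ 6, so the molecular formula is C18H30.

C18H30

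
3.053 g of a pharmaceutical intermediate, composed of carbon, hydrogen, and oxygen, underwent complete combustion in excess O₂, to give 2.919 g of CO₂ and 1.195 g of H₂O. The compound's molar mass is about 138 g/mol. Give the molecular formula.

C3H6O6

mol C = 2.919 g CO₂ ÷ 44.009 g/mol = 0.066327 mol
mol H = 2 × 1.195 g H₂O ÷ 18.015 g/mol = 0.13267 mol
mass O = 3.053 − (0.79666 + 0.13373) = 2.1226 g → mol O = 2.1226 ÷ 15.999 = 0.13267 mol
Divide by the smallest (0.066327 mol): C 1.000, H 2.000, O 2.000
Empirical formula: CH2O2
Empirical-formula mass = 46.02 g/mol; 138 ÷ 46.02 ≈ 3, so the molecular formula is C3H6O6.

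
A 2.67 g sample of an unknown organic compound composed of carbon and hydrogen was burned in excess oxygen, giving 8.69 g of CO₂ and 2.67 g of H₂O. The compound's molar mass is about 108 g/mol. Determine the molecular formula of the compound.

C8H12

mol C = 8.69 g CO₂ ÷ 44.009 g/mol = 0.1975 mol
mol H = 2 × 2.67 g H₂O ÷ 18.015 g/mol = 0.2964 mol
Divide by the smallest (0.1975 mol): C 1.000, H 1.501
Multiplying each by 2 gives whole numbers: C 2.00, H 3.00
Empirical formula: C2H3
Empirical-formula mass = 27.05 g/mol; 108 ÷ 27.05 ≈ 4, so the molecular formula is C8H12.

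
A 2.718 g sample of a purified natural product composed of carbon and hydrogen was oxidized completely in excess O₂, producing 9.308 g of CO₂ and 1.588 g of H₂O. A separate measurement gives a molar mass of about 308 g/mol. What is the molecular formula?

mol C = 9.308 g CO₂ ÷ 44.009 g/mol = 0.21150 mol
mol H = 2 × 1.588 g H₂O ÷ 18.015 g/mol = 0.17630 mol
Divide by the smallest (0.17630 mol): C 1.200, H 1.000
Multiplying each by 5 gives whole numbers: C 6.00, H 5.00
Empirical formula: C6H5
Empirical-formula mass = 77.11 g/mol; 308 ÷ 77.11 ≈ 4, so the molecular formula is C24H20.

C24H20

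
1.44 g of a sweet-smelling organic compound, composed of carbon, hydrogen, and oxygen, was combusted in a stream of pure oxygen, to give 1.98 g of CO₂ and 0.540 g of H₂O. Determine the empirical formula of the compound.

mol C = 1.98 g CO₂ ÷ 44.009 g/mol = 0.04499 mol
mol H = 2 × 0.540 g H₂O ÷ 18.015 g/mol = 0.05995 mol
mass O = 1.44 − (0.5404 + 0.06043) = 0.8392 g → mol O = 0.8392 ÷ 15.999 = 0.05245 mol
Divide by the smallest (0.04499 mol): C 1.000, H 1.332, O 1.166
Multiplying each by 6 gives whole numbers: C 6.00, H 7.99, O 7.00

C6H8O7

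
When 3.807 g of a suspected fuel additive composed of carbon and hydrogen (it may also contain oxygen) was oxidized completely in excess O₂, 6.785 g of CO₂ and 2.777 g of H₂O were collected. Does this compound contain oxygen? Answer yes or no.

yes

mol C = 6.785 g CO₂ ÷ 44.009 g/mol = 0.15417 mol
mol H = 2 × 2.777 g H₂O ÷ 18.015 g/mol = 0.30830 mol
C and H account for only 2.1625 g of the 3.807 g sample; the remaining 1.6445 g must be oxygen.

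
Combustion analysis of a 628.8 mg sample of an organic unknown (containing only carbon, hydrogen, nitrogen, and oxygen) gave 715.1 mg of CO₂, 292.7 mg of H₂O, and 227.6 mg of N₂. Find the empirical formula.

mol C = 0.7151 g CO₂ ÷ 44.009 g/mol = 0.016249 mol
mol H = 2 × 0.2927 g H₂O ÷ 18.015 g/mol = 0.032495 mol
mol N = 2 × 0.2276 g N₂ ÷ 28.014 g/mol = 0.016249 mol
mass O = 0.6288 − (0.19517 + 0.032755 + 0.22760) = 0.17328 g → mol O = 0.17328 ÷ 15.999 = 0.010831 mol
Divide by the smallest (0.010831 mol): C 1.500, H 3.000, N 1.500, O 1.000
Multiplying each by 2 gives whole numbers: C 3.00, H 6.00, N 3.00, O 2.00

C3H6N3O2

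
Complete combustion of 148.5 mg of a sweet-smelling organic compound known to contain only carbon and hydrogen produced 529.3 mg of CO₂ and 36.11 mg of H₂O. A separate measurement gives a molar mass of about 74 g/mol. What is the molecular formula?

C6H2

mol C = 0.5293 g CO₂ ÷ 44.009 g/mol = 0.012027 mol
mol H = 2 × 0.03611 g H₂O ÷ 18.015 g/mol = 0.0040089 mol
Divide by the smallest (0.0040089 mol): C 3.000, H 1.000
Empirical formula: C3H
Empirical-formula mass = 37.04 g/mol; 74 ÷ 37.04 ≈ 2, so the molecular formula is C6H2.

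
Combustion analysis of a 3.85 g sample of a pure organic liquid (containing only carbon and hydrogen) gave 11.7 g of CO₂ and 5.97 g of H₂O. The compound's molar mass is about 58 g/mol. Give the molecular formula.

mol C = 11.7 g CO₂ ÷ 44.009 g/mol = 0.2659 mol
mol H = 2 × 5.97 g H₂O ÷ 18.015 g/mol = 0.6628 mol
Divide by the smallest (0.2659 mol): C 1.000, H 2.493
Multiplying each by 2 gives whole numbers: C 2.00, H 4.99
Empirical formula: C2H5
Empirical-formula mass = 29.06 g/mol; 58 ÷ 29.06 ≈ 2, so the molecular formula is C4H10.

C4H10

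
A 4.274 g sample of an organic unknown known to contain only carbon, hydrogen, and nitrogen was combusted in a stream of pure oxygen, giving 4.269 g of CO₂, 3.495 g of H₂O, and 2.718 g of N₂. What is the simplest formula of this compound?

mol C = 4.269 g CO₂ ÷ 44.009 g/mol = 0.097003 mol
mol H = 2 × 3.495 g H₂O ÷ 18.015 g/mol = 0.38801 mol
mol N = 2 × 2.718 g N₂ ÷ 28.014 g/mol = 0.19405 mol
Divide by the smallest (0.097003 mol): C 1.000, H 4.000, N 2.000

CH4N2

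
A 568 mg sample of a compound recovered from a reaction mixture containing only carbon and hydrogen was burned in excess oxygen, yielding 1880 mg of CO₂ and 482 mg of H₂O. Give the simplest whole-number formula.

mol C = 1.88 g CO₂ ÷ 44.009 g/mol = 0.04272 mol
mol H = 2 × 0.482 g H₂O ÷ 18.015 g/mol = 0.05351 mol
Divide by the smallest (0.04272 mol): C 1.000, H 1.253
Multiplying each by 4 gives whole numbers: C 4.00, H 5.01

C4H5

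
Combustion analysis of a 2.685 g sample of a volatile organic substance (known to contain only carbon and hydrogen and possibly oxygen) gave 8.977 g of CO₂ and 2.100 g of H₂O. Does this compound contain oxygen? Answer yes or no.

no

mol C = 8.977 g CO₂ ÷ 44.009 g/mol = 0.20398 mol
mol H = 2 × 2.100 g H₂O ÷ 18.015 g/mol = 0.23314 mol
C and H together account for 2.6850 g — essentially the entire 2.685 g sample — so the compound contains no oxygen.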